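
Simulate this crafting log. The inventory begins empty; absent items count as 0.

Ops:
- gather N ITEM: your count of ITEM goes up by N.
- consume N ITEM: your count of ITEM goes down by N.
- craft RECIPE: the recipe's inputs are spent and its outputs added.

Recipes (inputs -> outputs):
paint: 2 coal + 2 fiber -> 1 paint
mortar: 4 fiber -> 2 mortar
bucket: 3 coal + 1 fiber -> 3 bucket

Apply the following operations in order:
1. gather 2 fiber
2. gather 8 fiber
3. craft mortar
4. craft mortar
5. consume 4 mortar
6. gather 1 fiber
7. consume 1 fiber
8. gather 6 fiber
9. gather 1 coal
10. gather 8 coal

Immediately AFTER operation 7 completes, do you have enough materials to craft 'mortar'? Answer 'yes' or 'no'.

Answer: no

Derivation:
After 1 (gather 2 fiber): fiber=2
After 2 (gather 8 fiber): fiber=10
After 3 (craft mortar): fiber=6 mortar=2
After 4 (craft mortar): fiber=2 mortar=4
After 5 (consume 4 mortar): fiber=2
After 6 (gather 1 fiber): fiber=3
After 7 (consume 1 fiber): fiber=2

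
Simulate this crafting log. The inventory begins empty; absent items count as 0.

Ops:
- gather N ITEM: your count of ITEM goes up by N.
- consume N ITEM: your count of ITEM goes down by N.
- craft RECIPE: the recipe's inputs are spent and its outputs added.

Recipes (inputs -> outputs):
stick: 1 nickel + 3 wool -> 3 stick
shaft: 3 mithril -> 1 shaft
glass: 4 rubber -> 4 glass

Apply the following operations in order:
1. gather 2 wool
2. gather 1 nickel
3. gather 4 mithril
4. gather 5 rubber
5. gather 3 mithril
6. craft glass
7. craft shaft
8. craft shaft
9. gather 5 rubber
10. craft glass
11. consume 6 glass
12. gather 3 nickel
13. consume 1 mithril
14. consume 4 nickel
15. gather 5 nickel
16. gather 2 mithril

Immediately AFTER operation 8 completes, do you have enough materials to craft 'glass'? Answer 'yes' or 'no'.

After 1 (gather 2 wool): wool=2
After 2 (gather 1 nickel): nickel=1 wool=2
After 3 (gather 4 mithril): mithril=4 nickel=1 wool=2
After 4 (gather 5 rubber): mithril=4 nickel=1 rubber=5 wool=2
After 5 (gather 3 mithril): mithril=7 nickel=1 rubber=5 wool=2
After 6 (craft glass): glass=4 mithril=7 nickel=1 rubber=1 wool=2
After 7 (craft shaft): glass=4 mithril=4 nickel=1 rubber=1 shaft=1 wool=2
After 8 (craft shaft): glass=4 mithril=1 nickel=1 rubber=1 shaft=2 wool=2

Answer: no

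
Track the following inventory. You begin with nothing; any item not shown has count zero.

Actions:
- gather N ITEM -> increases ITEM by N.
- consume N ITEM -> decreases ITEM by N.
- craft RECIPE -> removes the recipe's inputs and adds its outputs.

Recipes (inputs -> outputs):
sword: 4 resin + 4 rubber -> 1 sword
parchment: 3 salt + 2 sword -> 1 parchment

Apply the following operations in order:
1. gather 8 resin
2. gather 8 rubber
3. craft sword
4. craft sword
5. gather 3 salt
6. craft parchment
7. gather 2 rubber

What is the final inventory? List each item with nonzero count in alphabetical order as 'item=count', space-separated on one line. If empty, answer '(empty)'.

Answer: parchment=1 rubber=2

Derivation:
After 1 (gather 8 resin): resin=8
After 2 (gather 8 rubber): resin=8 rubber=8
After 3 (craft sword): resin=4 rubber=4 sword=1
After 4 (craft sword): sword=2
After 5 (gather 3 salt): salt=3 sword=2
After 6 (craft parchment): parchment=1
After 7 (gather 2 rubber): parchment=1 rubber=2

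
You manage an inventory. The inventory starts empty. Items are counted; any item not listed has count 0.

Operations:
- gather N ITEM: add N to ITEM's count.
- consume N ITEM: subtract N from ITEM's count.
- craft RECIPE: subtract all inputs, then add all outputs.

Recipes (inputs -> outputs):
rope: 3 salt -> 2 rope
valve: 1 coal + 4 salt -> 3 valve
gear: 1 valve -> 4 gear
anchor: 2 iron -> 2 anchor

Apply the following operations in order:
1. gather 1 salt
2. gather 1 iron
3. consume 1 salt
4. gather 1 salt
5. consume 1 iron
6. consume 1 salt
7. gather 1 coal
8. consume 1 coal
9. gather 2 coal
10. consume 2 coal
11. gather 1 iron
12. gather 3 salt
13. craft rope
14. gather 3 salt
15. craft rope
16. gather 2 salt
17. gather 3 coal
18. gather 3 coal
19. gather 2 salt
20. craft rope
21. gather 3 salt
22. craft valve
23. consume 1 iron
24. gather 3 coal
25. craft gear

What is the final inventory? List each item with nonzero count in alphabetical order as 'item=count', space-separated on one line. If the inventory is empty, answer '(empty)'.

Answer: coal=8 gear=4 rope=6 valve=2

Derivation:
After 1 (gather 1 salt): salt=1
After 2 (gather 1 iron): iron=1 salt=1
After 3 (consume 1 salt): iron=1
After 4 (gather 1 salt): iron=1 salt=1
After 5 (consume 1 iron): salt=1
After 6 (consume 1 salt): (empty)
After 7 (gather 1 coal): coal=1
After 8 (consume 1 coal): (empty)
After 9 (gather 2 coal): coal=2
After 10 (consume 2 coal): (empty)
After 11 (gather 1 iron): iron=1
After 12 (gather 3 salt): iron=1 salt=3
After 13 (craft rope): iron=1 rope=2
After 14 (gather 3 salt): iron=1 rope=2 salt=3
After 15 (craft rope): iron=1 rope=4
After 16 (gather 2 salt): iron=1 rope=4 salt=2
After 17 (gather 3 coal): coal=3 iron=1 rope=4 salt=2
After 18 (gather 3 coal): coal=6 iron=1 rope=4 salt=2
After 19 (gather 2 salt): coal=6 iron=1 rope=4 salt=4
After 20 (craft rope): coal=6 iron=1 rope=6 salt=1
After 21 (gather 3 salt): coal=6 iron=1 rope=6 salt=4
After 22 (craft valve): coal=5 iron=1 rope=6 valve=3
After 23 (consume 1 iron): coal=5 rope=6 valve=3
After 24 (gather 3 coal): coal=8 rope=6 valve=3
After 25 (craft gear): coal=8 gear=4 rope=6 valve=2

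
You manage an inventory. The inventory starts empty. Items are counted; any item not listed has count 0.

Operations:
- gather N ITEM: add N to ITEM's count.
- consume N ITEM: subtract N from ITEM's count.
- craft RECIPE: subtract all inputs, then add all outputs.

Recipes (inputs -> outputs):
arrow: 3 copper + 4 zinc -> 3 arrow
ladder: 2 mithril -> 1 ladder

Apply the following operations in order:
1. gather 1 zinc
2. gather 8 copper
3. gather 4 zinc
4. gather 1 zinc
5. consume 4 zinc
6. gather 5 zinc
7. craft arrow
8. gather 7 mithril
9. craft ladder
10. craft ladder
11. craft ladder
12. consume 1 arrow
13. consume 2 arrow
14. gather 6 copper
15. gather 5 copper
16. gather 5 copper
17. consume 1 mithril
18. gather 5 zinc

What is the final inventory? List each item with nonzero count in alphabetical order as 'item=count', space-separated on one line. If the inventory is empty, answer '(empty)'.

After 1 (gather 1 zinc): zinc=1
After 2 (gather 8 copper): copper=8 zinc=1
After 3 (gather 4 zinc): copper=8 zinc=5
After 4 (gather 1 zinc): copper=8 zinc=6
After 5 (consume 4 zinc): copper=8 zinc=2
After 6 (gather 5 zinc): copper=8 zinc=7
After 7 (craft arrow): arrow=3 copper=5 zinc=3
After 8 (gather 7 mithril): arrow=3 copper=5 mithril=7 zinc=3
After 9 (craft ladder): arrow=3 copper=5 ladder=1 mithril=5 zinc=3
After 10 (craft ladder): arrow=3 copper=5 ladder=2 mithril=3 zinc=3
After 11 (craft ladder): arrow=3 copper=5 ladder=3 mithril=1 zinc=3
After 12 (consume 1 arrow): arrow=2 copper=5 ladder=3 mithril=1 zinc=3
After 13 (consume 2 arrow): copper=5 ladder=3 mithril=1 zinc=3
After 14 (gather 6 copper): copper=11 ladder=3 mithril=1 zinc=3
After 15 (gather 5 copper): copper=16 ladder=3 mithril=1 zinc=3
After 16 (gather 5 copper): copper=21 ladder=3 mithril=1 zinc=3
After 17 (consume 1 mithril): copper=21 ladder=3 zinc=3
After 18 (gather 5 zinc): copper=21 ladder=3 zinc=8

Answer: copper=21 ladder=3 zinc=8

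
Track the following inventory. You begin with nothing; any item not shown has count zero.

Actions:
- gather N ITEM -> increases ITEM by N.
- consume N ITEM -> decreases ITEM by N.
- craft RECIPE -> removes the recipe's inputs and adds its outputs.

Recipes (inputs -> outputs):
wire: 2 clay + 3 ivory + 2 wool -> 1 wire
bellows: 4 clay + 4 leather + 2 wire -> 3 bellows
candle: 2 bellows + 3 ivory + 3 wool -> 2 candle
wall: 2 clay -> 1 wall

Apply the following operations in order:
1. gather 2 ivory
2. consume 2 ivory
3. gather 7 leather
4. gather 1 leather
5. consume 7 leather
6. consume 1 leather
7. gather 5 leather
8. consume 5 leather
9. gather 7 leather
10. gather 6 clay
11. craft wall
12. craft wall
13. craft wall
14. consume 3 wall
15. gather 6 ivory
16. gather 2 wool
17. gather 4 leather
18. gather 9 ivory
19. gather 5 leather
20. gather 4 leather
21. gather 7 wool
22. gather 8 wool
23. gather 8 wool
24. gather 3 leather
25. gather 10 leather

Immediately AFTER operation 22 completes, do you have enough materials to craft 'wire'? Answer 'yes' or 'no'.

Answer: no

Derivation:
After 1 (gather 2 ivory): ivory=2
After 2 (consume 2 ivory): (empty)
After 3 (gather 7 leather): leather=7
After 4 (gather 1 leather): leather=8
After 5 (consume 7 leather): leather=1
After 6 (consume 1 leather): (empty)
After 7 (gather 5 leather): leather=5
After 8 (consume 5 leather): (empty)
After 9 (gather 7 leather): leather=7
After 10 (gather 6 clay): clay=6 leather=7
After 11 (craft wall): clay=4 leather=7 wall=1
After 12 (craft wall): clay=2 leather=7 wall=2
After 13 (craft wall): leather=7 wall=3
After 14 (consume 3 wall): leather=7
After 15 (gather 6 ivory): ivory=6 leather=7
After 16 (gather 2 wool): ivory=6 leather=7 wool=2
After 17 (gather 4 leather): ivory=6 leather=11 wool=2
After 18 (gather 9 ivory): ivory=15 leather=11 wool=2
After 19 (gather 5 leather): ivory=15 leather=16 wool=2
After 20 (gather 4 leather): ivory=15 leather=20 wool=2
After 21 (gather 7 wool): ivory=15 leather=20 wool=9
After 22 (gather 8 wool): ivory=15 leather=20 wool=17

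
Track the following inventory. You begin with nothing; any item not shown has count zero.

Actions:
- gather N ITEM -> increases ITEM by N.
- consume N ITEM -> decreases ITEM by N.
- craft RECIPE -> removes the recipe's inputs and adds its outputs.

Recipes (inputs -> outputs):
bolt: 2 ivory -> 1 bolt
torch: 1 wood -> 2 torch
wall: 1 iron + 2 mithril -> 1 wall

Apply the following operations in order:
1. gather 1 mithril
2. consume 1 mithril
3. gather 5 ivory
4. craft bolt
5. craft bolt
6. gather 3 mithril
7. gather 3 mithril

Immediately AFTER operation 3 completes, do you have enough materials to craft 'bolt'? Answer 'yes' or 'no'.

Answer: yes

Derivation:
After 1 (gather 1 mithril): mithril=1
After 2 (consume 1 mithril): (empty)
After 3 (gather 5 ivory): ivory=5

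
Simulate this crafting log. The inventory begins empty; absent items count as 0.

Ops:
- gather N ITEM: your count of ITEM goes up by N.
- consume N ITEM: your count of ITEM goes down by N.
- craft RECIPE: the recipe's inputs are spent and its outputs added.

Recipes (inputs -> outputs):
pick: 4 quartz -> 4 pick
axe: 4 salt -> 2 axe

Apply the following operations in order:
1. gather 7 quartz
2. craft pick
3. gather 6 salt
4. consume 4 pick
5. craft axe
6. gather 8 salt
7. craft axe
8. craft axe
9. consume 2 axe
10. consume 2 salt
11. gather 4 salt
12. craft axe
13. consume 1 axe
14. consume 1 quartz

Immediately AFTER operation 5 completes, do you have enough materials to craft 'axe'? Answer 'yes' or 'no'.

After 1 (gather 7 quartz): quartz=7
After 2 (craft pick): pick=4 quartz=3
After 3 (gather 6 salt): pick=4 quartz=3 salt=6
After 4 (consume 4 pick): quartz=3 salt=6
After 5 (craft axe): axe=2 quartz=3 salt=2

Answer: no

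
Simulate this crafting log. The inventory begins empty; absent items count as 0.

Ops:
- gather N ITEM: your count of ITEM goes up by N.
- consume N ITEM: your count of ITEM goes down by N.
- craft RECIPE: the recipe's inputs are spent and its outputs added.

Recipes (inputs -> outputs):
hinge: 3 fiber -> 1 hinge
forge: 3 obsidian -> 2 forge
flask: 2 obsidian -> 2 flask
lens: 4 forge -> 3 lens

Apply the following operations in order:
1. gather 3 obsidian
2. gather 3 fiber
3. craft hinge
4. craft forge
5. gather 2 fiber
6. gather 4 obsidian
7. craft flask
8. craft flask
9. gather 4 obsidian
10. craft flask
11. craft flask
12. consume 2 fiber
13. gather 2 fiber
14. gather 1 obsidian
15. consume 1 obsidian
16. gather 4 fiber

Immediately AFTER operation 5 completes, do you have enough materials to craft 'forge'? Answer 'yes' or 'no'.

After 1 (gather 3 obsidian): obsidian=3
After 2 (gather 3 fiber): fiber=3 obsidian=3
After 3 (craft hinge): hinge=1 obsidian=3
After 4 (craft forge): forge=2 hinge=1
After 5 (gather 2 fiber): fiber=2 forge=2 hinge=1

Answer: no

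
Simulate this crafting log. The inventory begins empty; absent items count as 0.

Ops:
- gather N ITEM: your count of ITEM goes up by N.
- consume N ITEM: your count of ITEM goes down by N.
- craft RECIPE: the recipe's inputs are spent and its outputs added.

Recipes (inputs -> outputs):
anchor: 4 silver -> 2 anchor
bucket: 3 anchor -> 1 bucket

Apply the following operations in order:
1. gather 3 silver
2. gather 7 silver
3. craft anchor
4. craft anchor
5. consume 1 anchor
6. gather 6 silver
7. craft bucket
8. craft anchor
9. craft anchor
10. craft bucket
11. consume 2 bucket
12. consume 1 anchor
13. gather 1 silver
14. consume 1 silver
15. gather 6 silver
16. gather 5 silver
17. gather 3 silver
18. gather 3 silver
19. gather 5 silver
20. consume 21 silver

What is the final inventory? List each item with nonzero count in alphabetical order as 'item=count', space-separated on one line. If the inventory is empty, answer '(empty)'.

After 1 (gather 3 silver): silver=3
After 2 (gather 7 silver): silver=10
After 3 (craft anchor): anchor=2 silver=6
After 4 (craft anchor): anchor=4 silver=2
After 5 (consume 1 anchor): anchor=3 silver=2
After 6 (gather 6 silver): anchor=3 silver=8
After 7 (craft bucket): bucket=1 silver=8
After 8 (craft anchor): anchor=2 bucket=1 silver=4
After 9 (craft anchor): anchor=4 bucket=1
After 10 (craft bucket): anchor=1 bucket=2
After 11 (consume 2 bucket): anchor=1
After 12 (consume 1 anchor): (empty)
After 13 (gather 1 silver): silver=1
After 14 (consume 1 silver): (empty)
After 15 (gather 6 silver): silver=6
After 16 (gather 5 silver): silver=11
After 17 (gather 3 silver): silver=14
After 18 (gather 3 silver): silver=17
After 19 (gather 5 silver): silver=22
After 20 (consume 21 silver): silver=1

Answer: silver=1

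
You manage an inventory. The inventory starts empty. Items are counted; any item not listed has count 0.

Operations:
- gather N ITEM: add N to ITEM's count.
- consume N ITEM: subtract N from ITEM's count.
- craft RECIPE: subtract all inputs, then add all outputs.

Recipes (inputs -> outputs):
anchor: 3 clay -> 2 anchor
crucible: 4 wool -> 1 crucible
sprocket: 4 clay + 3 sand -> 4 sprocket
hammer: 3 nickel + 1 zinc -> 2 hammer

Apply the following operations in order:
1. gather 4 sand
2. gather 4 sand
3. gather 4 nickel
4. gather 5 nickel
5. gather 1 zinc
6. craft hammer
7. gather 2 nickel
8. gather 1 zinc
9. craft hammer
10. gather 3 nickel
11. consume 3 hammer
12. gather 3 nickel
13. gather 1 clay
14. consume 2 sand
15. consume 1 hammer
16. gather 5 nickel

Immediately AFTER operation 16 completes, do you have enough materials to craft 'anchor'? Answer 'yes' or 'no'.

After 1 (gather 4 sand): sand=4
After 2 (gather 4 sand): sand=8
After 3 (gather 4 nickel): nickel=4 sand=8
After 4 (gather 5 nickel): nickel=9 sand=8
After 5 (gather 1 zinc): nickel=9 sand=8 zinc=1
After 6 (craft hammer): hammer=2 nickel=6 sand=8
After 7 (gather 2 nickel): hammer=2 nickel=8 sand=8
After 8 (gather 1 zinc): hammer=2 nickel=8 sand=8 zinc=1
After 9 (craft hammer): hammer=4 nickel=5 sand=8
After 10 (gather 3 nickel): hammer=4 nickel=8 sand=8
After 11 (consume 3 hammer): hammer=1 nickel=8 sand=8
After 12 (gather 3 nickel): hammer=1 nickel=11 sand=8
After 13 (gather 1 clay): clay=1 hammer=1 nickel=11 sand=8
After 14 (consume 2 sand): clay=1 hammer=1 nickel=11 sand=6
After 15 (consume 1 hammer): clay=1 nickel=11 sand=6
After 16 (gather 5 nickel): clay=1 nickel=16 sand=6

Answer: no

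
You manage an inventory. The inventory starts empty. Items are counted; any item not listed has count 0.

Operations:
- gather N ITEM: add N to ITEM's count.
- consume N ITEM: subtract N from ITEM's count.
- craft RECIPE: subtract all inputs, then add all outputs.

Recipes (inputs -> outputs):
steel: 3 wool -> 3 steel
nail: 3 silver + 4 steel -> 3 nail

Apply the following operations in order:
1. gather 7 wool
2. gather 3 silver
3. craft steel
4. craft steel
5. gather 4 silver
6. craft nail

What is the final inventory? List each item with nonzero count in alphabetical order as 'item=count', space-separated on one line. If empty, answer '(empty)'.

Answer: nail=3 silver=4 steel=2 wool=1

Derivation:
After 1 (gather 7 wool): wool=7
After 2 (gather 3 silver): silver=3 wool=7
After 3 (craft steel): silver=3 steel=3 wool=4
After 4 (craft steel): silver=3 steel=6 wool=1
After 5 (gather 4 silver): silver=7 steel=6 wool=1
After 6 (craft nail): nail=3 silver=4 steel=2 wool=1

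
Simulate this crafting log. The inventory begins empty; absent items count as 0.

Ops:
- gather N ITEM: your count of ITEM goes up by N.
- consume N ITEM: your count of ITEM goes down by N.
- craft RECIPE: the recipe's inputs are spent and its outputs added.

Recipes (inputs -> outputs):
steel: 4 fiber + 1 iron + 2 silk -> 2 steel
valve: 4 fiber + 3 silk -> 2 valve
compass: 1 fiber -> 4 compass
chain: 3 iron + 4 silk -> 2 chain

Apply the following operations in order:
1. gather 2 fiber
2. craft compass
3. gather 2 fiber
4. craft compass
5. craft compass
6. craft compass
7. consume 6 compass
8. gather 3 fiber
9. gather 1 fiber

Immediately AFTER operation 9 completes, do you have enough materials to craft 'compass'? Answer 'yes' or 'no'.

Answer: yes

Derivation:
After 1 (gather 2 fiber): fiber=2
After 2 (craft compass): compass=4 fiber=1
After 3 (gather 2 fiber): compass=4 fiber=3
After 4 (craft compass): compass=8 fiber=2
After 5 (craft compass): compass=12 fiber=1
After 6 (craft compass): compass=16
After 7 (consume 6 compass): compass=10
After 8 (gather 3 fiber): compass=10 fiber=3
After 9 (gather 1 fiber): compass=10 fiber=4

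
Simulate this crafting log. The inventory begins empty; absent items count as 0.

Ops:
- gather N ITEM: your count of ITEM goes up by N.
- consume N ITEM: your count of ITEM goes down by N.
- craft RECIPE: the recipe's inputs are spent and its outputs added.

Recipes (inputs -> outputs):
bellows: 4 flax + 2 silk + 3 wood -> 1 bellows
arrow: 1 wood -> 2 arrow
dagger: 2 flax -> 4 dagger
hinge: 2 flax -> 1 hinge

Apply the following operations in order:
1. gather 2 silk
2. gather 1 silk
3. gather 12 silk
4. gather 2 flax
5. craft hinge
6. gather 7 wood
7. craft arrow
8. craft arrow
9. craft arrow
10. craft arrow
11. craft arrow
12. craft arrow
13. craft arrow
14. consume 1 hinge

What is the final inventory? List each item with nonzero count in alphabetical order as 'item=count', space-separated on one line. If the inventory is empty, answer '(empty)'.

Answer: arrow=14 silk=15

Derivation:
After 1 (gather 2 silk): silk=2
After 2 (gather 1 silk): silk=3
After 3 (gather 12 silk): silk=15
After 4 (gather 2 flax): flax=2 silk=15
After 5 (craft hinge): hinge=1 silk=15
After 6 (gather 7 wood): hinge=1 silk=15 wood=7
After 7 (craft arrow): arrow=2 hinge=1 silk=15 wood=6
After 8 (craft arrow): arrow=4 hinge=1 silk=15 wood=5
After 9 (craft arrow): arrow=6 hinge=1 silk=15 wood=4
After 10 (craft arrow): arrow=8 hinge=1 silk=15 wood=3
After 11 (craft arrow): arrow=10 hinge=1 silk=15 wood=2
After 12 (craft arrow): arrow=12 hinge=1 silk=15 wood=1
After 13 (craft arrow): arrow=14 hinge=1 silk=15
After 14 (consume 1 hinge): arrow=14 silk=15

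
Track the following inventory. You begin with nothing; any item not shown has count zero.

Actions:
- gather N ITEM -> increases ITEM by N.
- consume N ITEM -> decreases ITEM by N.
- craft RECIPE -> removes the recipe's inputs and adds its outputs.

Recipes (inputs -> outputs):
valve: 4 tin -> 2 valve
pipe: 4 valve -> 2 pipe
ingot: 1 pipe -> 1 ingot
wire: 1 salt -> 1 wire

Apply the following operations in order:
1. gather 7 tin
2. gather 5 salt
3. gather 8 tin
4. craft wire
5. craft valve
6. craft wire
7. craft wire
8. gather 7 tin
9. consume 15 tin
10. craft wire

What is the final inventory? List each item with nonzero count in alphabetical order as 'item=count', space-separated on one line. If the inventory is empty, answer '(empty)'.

After 1 (gather 7 tin): tin=7
After 2 (gather 5 salt): salt=5 tin=7
After 3 (gather 8 tin): salt=5 tin=15
After 4 (craft wire): salt=4 tin=15 wire=1
After 5 (craft valve): salt=4 tin=11 valve=2 wire=1
After 6 (craft wire): salt=3 tin=11 valve=2 wire=2
After 7 (craft wire): salt=2 tin=11 valve=2 wire=3
After 8 (gather 7 tin): salt=2 tin=18 valve=2 wire=3
After 9 (consume 15 tin): salt=2 tin=3 valve=2 wire=3
After 10 (craft wire): salt=1 tin=3 valve=2 wire=4

Answer: salt=1 tin=3 valve=2 wire=4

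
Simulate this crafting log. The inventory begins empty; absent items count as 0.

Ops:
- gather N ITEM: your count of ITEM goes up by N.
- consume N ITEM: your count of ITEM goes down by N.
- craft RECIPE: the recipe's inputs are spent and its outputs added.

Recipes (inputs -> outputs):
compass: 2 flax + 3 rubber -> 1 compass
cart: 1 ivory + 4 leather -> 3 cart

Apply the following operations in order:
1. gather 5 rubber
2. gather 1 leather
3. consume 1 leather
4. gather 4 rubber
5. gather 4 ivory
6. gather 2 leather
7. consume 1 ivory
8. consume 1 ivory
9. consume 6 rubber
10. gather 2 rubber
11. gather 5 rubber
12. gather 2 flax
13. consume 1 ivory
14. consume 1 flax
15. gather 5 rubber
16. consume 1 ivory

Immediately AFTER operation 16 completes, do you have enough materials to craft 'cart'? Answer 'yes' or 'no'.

Answer: no

Derivation:
After 1 (gather 5 rubber): rubber=5
After 2 (gather 1 leather): leather=1 rubber=5
After 3 (consume 1 leather): rubber=5
After 4 (gather 4 rubber): rubber=9
After 5 (gather 4 ivory): ivory=4 rubber=9
After 6 (gather 2 leather): ivory=4 leather=2 rubber=9
After 7 (consume 1 ivory): ivory=3 leather=2 rubber=9
After 8 (consume 1 ivory): ivory=2 leather=2 rubber=9
After 9 (consume 6 rubber): ivory=2 leather=2 rubber=3
After 10 (gather 2 rubber): ivory=2 leather=2 rubber=5
After 11 (gather 5 rubber): ivory=2 leather=2 rubber=10
After 12 (gather 2 flax): flax=2 ivory=2 leather=2 rubber=10
After 13 (consume 1 ivory): flax=2 ivory=1 leather=2 rubber=10
After 14 (consume 1 flax): flax=1 ivory=1 leather=2 rubber=10
After 15 (gather 5 rubber): flax=1 ivory=1 leather=2 rubber=15
After 16 (consume 1 ivory): flax=1 leather=2 rubber=15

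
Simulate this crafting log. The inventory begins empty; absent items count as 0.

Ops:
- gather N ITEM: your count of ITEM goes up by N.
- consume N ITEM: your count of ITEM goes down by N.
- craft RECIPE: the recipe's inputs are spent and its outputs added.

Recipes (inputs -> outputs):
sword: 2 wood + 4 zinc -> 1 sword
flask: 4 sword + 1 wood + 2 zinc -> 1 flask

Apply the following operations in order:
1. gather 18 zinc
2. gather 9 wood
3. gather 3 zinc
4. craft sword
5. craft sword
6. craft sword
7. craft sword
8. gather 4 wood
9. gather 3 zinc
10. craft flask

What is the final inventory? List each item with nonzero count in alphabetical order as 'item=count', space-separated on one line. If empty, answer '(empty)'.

After 1 (gather 18 zinc): zinc=18
After 2 (gather 9 wood): wood=9 zinc=18
After 3 (gather 3 zinc): wood=9 zinc=21
After 4 (craft sword): sword=1 wood=7 zinc=17
After 5 (craft sword): sword=2 wood=5 zinc=13
After 6 (craft sword): sword=3 wood=3 zinc=9
After 7 (craft sword): sword=4 wood=1 zinc=5
After 8 (gather 4 wood): sword=4 wood=5 zinc=5
After 9 (gather 3 zinc): sword=4 wood=5 zinc=8
After 10 (craft flask): flask=1 wood=4 zinc=6

Answer: flask=1 wood=4 zinc=6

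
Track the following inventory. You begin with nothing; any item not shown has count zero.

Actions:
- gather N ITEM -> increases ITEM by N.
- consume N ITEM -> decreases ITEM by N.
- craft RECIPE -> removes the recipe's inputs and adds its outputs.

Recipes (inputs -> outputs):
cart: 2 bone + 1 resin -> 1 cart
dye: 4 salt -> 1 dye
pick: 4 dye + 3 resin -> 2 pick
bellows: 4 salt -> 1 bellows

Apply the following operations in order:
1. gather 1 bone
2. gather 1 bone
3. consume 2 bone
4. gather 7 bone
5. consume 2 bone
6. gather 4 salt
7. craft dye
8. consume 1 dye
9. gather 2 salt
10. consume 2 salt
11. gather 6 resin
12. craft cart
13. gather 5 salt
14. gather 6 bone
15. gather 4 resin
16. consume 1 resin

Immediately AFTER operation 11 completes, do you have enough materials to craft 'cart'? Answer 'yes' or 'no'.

After 1 (gather 1 bone): bone=1
After 2 (gather 1 bone): bone=2
After 3 (consume 2 bone): (empty)
After 4 (gather 7 bone): bone=7
After 5 (consume 2 bone): bone=5
After 6 (gather 4 salt): bone=5 salt=4
After 7 (craft dye): bone=5 dye=1
After 8 (consume 1 dye): bone=5
After 9 (gather 2 salt): bone=5 salt=2
After 10 (consume 2 salt): bone=5
After 11 (gather 6 resin): bone=5 resin=6

Answer: yes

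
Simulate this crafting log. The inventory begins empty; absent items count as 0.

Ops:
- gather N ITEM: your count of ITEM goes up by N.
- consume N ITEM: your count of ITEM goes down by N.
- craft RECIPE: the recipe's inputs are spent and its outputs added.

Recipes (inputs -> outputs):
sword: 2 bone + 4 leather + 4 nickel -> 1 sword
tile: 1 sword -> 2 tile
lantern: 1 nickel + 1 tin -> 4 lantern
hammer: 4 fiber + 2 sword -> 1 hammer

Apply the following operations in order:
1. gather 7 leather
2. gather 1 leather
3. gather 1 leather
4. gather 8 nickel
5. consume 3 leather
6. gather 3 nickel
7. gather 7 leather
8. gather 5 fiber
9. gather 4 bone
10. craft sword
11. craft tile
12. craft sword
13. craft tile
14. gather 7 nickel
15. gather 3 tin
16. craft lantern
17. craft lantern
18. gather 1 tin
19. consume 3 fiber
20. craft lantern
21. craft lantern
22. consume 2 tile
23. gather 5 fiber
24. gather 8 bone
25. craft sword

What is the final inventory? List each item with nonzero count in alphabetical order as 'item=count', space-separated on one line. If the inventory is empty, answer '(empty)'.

Answer: bone=6 fiber=7 lantern=16 leather=1 nickel=2 sword=1 tile=2

Derivation:
After 1 (gather 7 leather): leather=7
After 2 (gather 1 leather): leather=8
After 3 (gather 1 leather): leather=9
After 4 (gather 8 nickel): leather=9 nickel=8
After 5 (consume 3 leather): leather=6 nickel=8
After 6 (gather 3 nickel): leather=6 nickel=11
After 7 (gather 7 leather): leather=13 nickel=11
After 8 (gather 5 fiber): fiber=5 leather=13 nickel=11
After 9 (gather 4 bone): bone=4 fiber=5 leather=13 nickel=11
After 10 (craft sword): bone=2 fiber=5 leather=9 nickel=7 sword=1
After 11 (craft tile): bone=2 fiber=5 leather=9 nickel=7 tile=2
After 12 (craft sword): fiber=5 leather=5 nickel=3 sword=1 tile=2
After 13 (craft tile): fiber=5 leather=5 nickel=3 tile=4
After 14 (gather 7 nickel): fiber=5 leather=5 nickel=10 tile=4
After 15 (gather 3 tin): fiber=5 leather=5 nickel=10 tile=4 tin=3
After 16 (craft lantern): fiber=5 lantern=4 leather=5 nickel=9 tile=4 tin=2
After 17 (craft lantern): fiber=5 lantern=8 leather=5 nickel=8 tile=4 tin=1
After 18 (gather 1 tin): fiber=5 lantern=8 leather=5 nickel=8 tile=4 tin=2
After 19 (consume 3 fiber): fiber=2 lantern=8 leather=5 nickel=8 tile=4 tin=2
After 20 (craft lantern): fiber=2 lantern=12 leather=5 nickel=7 tile=4 tin=1
After 21 (craft lantern): fiber=2 lantern=16 leather=5 nickel=6 tile=4
After 22 (consume 2 tile): fiber=2 lantern=16 leather=5 nickel=6 tile=2
After 23 (gather 5 fiber): fiber=7 lantern=16 leather=5 nickel=6 tile=2
After 24 (gather 8 bone): bone=8 fiber=7 lantern=16 leather=5 nickel=6 tile=2
After 25 (craft sword): bone=6 fiber=7 lantern=16 leather=1 nickel=2 sword=1 tile=2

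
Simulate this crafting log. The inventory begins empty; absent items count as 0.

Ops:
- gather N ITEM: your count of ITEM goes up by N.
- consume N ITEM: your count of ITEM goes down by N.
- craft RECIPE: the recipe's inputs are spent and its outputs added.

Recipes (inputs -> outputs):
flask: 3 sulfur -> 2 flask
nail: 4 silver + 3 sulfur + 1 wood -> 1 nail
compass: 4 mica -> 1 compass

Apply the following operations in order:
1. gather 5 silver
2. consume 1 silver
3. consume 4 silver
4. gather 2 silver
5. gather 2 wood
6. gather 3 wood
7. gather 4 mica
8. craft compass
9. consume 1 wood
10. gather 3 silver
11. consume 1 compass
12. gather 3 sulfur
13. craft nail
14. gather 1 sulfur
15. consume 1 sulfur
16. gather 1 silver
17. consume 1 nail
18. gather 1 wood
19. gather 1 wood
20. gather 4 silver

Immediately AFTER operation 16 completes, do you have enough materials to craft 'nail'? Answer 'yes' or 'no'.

Answer: no

Derivation:
After 1 (gather 5 silver): silver=5
After 2 (consume 1 silver): silver=4
After 3 (consume 4 silver): (empty)
After 4 (gather 2 silver): silver=2
After 5 (gather 2 wood): silver=2 wood=2
After 6 (gather 3 wood): silver=2 wood=5
After 7 (gather 4 mica): mica=4 silver=2 wood=5
After 8 (craft compass): compass=1 silver=2 wood=5
After 9 (consume 1 wood): compass=1 silver=2 wood=4
After 10 (gather 3 silver): compass=1 silver=5 wood=4
After 11 (consume 1 compass): silver=5 wood=4
After 12 (gather 3 sulfur): silver=5 sulfur=3 wood=4
After 13 (craft nail): nail=1 silver=1 wood=3
After 14 (gather 1 sulfur): nail=1 silver=1 sulfur=1 wood=3
After 15 (consume 1 sulfur): nail=1 silver=1 wood=3
After 16 (gather 1 silver): nail=1 silver=2 wood=3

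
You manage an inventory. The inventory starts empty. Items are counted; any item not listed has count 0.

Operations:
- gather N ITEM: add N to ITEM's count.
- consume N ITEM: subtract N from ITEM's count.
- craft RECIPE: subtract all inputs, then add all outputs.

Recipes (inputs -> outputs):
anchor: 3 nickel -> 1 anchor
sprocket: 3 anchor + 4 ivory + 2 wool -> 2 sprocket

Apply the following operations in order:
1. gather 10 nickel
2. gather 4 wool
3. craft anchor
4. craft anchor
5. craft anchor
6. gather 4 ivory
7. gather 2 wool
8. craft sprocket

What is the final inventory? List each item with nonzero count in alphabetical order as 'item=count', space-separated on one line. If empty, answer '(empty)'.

After 1 (gather 10 nickel): nickel=10
After 2 (gather 4 wool): nickel=10 wool=4
After 3 (craft anchor): anchor=1 nickel=7 wool=4
After 4 (craft anchor): anchor=2 nickel=4 wool=4
After 5 (craft anchor): anchor=3 nickel=1 wool=4
After 6 (gather 4 ivory): anchor=3 ivory=4 nickel=1 wool=4
After 7 (gather 2 wool): anchor=3 ivory=4 nickel=1 wool=6
After 8 (craft sprocket): nickel=1 sprocket=2 wool=4

Answer: nickel=1 sprocket=2 wool=4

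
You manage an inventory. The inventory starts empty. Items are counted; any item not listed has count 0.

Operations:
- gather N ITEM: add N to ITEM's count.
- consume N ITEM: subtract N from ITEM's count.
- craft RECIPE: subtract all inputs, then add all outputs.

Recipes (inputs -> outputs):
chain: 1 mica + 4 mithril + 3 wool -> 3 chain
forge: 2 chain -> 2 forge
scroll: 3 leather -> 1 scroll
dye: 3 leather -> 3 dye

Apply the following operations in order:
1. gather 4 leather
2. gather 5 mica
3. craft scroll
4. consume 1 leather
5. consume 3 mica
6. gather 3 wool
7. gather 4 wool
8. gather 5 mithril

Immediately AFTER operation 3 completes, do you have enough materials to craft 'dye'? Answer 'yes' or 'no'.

After 1 (gather 4 leather): leather=4
After 2 (gather 5 mica): leather=4 mica=5
After 3 (craft scroll): leather=1 mica=5 scroll=1

Answer: no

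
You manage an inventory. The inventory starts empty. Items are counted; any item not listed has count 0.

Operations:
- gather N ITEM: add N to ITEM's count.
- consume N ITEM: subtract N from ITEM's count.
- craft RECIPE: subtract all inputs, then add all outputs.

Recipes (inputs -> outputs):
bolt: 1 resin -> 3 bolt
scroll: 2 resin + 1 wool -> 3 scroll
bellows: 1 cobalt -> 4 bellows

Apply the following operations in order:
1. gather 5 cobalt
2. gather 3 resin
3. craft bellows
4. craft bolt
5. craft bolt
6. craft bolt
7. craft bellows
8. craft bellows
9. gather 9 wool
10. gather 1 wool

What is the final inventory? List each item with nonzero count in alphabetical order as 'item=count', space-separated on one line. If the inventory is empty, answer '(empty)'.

After 1 (gather 5 cobalt): cobalt=5
After 2 (gather 3 resin): cobalt=5 resin=3
After 3 (craft bellows): bellows=4 cobalt=4 resin=3
After 4 (craft bolt): bellows=4 bolt=3 cobalt=4 resin=2
After 5 (craft bolt): bellows=4 bolt=6 cobalt=4 resin=1
After 6 (craft bolt): bellows=4 bolt=9 cobalt=4
After 7 (craft bellows): bellows=8 bolt=9 cobalt=3
After 8 (craft bellows): bellows=12 bolt=9 cobalt=2
After 9 (gather 9 wool): bellows=12 bolt=9 cobalt=2 wool=9
After 10 (gather 1 wool): bellows=12 bolt=9 cobalt=2 wool=10

Answer: bellows=12 bolt=9 cobalt=2 wool=10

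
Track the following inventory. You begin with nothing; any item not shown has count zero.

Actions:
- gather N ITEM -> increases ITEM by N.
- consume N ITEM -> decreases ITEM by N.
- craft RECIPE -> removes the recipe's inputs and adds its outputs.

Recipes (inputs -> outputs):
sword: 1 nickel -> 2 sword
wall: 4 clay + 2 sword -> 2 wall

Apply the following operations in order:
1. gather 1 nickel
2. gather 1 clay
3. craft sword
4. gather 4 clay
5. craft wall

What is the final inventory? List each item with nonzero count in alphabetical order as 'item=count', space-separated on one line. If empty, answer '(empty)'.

After 1 (gather 1 nickel): nickel=1
After 2 (gather 1 clay): clay=1 nickel=1
After 3 (craft sword): clay=1 sword=2
After 4 (gather 4 clay): clay=5 sword=2
After 5 (craft wall): clay=1 wall=2

Answer: clay=1 wall=2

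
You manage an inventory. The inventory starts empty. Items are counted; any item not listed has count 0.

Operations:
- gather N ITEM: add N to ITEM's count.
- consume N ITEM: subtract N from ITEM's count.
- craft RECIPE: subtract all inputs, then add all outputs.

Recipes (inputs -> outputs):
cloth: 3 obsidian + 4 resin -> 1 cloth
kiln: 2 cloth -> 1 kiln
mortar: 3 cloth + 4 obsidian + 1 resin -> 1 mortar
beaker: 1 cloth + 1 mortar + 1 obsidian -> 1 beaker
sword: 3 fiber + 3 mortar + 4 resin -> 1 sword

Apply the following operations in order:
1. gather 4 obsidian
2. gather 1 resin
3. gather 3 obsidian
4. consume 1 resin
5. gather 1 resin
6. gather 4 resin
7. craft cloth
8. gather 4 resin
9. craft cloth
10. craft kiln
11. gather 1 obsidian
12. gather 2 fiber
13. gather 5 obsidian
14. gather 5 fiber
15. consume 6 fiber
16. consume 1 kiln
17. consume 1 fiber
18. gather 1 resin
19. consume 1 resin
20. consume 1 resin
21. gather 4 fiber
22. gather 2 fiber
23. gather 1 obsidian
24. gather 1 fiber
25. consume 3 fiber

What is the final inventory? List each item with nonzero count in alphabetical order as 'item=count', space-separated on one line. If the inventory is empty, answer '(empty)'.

After 1 (gather 4 obsidian): obsidian=4
After 2 (gather 1 resin): obsidian=4 resin=1
After 3 (gather 3 obsidian): obsidian=7 resin=1
After 4 (consume 1 resin): obsidian=7
After 5 (gather 1 resin): obsidian=7 resin=1
After 6 (gather 4 resin): obsidian=7 resin=5
After 7 (craft cloth): cloth=1 obsidian=4 resin=1
After 8 (gather 4 resin): cloth=1 obsidian=4 resin=5
After 9 (craft cloth): cloth=2 obsidian=1 resin=1
After 10 (craft kiln): kiln=1 obsidian=1 resin=1
After 11 (gather 1 obsidian): kiln=1 obsidian=2 resin=1
After 12 (gather 2 fiber): fiber=2 kiln=1 obsidian=2 resin=1
After 13 (gather 5 obsidian): fiber=2 kiln=1 obsidian=7 resin=1
After 14 (gather 5 fiber): fiber=7 kiln=1 obsidian=7 resin=1
After 15 (consume 6 fiber): fiber=1 kiln=1 obsidian=7 resin=1
After 16 (consume 1 kiln): fiber=1 obsidian=7 resin=1
After 17 (consume 1 fiber): obsidian=7 resin=1
After 18 (gather 1 resin): obsidian=7 resin=2
After 19 (consume 1 resin): obsidian=7 resin=1
After 20 (consume 1 resin): obsidian=7
After 21 (gather 4 fiber): fiber=4 obsidian=7
After 22 (gather 2 fiber): fiber=6 obsidian=7
After 23 (gather 1 obsidian): fiber=6 obsidian=8
After 24 (gather 1 fiber): fiber=7 obsidian=8
After 25 (consume 3 fiber): fiber=4 obsidian=8

Answer: fiber=4 obsidian=8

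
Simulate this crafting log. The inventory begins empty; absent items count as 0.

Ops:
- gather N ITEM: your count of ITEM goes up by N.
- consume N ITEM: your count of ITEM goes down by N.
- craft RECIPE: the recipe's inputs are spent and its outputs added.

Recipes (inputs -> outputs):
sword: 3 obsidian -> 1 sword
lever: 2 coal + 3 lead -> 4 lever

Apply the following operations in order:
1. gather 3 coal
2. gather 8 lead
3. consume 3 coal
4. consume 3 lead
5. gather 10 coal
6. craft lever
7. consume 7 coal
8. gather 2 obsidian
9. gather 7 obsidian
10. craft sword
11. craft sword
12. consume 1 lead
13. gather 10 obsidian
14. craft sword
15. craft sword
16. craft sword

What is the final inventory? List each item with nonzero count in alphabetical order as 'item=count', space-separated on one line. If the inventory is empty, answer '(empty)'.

After 1 (gather 3 coal): coal=3
After 2 (gather 8 lead): coal=3 lead=8
After 3 (consume 3 coal): lead=8
After 4 (consume 3 lead): lead=5
After 5 (gather 10 coal): coal=10 lead=5
After 6 (craft lever): coal=8 lead=2 lever=4
After 7 (consume 7 coal): coal=1 lead=2 lever=4
After 8 (gather 2 obsidian): coal=1 lead=2 lever=4 obsidian=2
After 9 (gather 7 obsidian): coal=1 lead=2 lever=4 obsidian=9
After 10 (craft sword): coal=1 lead=2 lever=4 obsidian=6 sword=1
After 11 (craft sword): coal=1 lead=2 lever=4 obsidian=3 sword=2
After 12 (consume 1 lead): coal=1 lead=1 lever=4 obsidian=3 sword=2
After 13 (gather 10 obsidian): coal=1 lead=1 lever=4 obsidian=13 sword=2
After 14 (craft sword): coal=1 lead=1 lever=4 obsidian=10 sword=3
After 15 (craft sword): coal=1 lead=1 lever=4 obsidian=7 sword=4
After 16 (craft sword): coal=1 lead=1 lever=4 obsidian=4 sword=5

Answer: coal=1 lead=1 lever=4 obsidian=4 sword=5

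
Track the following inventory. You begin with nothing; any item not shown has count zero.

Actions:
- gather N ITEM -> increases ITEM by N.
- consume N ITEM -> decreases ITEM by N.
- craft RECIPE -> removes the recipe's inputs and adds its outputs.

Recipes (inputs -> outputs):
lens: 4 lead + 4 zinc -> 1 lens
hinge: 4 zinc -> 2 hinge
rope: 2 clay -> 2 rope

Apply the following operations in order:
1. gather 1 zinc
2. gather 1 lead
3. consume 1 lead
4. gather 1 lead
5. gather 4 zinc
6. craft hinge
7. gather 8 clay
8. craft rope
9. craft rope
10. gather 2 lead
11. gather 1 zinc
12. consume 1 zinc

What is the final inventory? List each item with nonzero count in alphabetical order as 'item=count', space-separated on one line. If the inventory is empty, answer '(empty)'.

After 1 (gather 1 zinc): zinc=1
After 2 (gather 1 lead): lead=1 zinc=1
After 3 (consume 1 lead): zinc=1
After 4 (gather 1 lead): lead=1 zinc=1
After 5 (gather 4 zinc): lead=1 zinc=5
After 6 (craft hinge): hinge=2 lead=1 zinc=1
After 7 (gather 8 clay): clay=8 hinge=2 lead=1 zinc=1
After 8 (craft rope): clay=6 hinge=2 lead=1 rope=2 zinc=1
After 9 (craft rope): clay=4 hinge=2 lead=1 rope=4 zinc=1
After 10 (gather 2 lead): clay=4 hinge=2 lead=3 rope=4 zinc=1
After 11 (gather 1 zinc): clay=4 hinge=2 lead=3 rope=4 zinc=2
After 12 (consume 1 zinc): clay=4 hinge=2 lead=3 rope=4 zinc=1

Answer: clay=4 hinge=2 lead=3 rope=4 zinc=1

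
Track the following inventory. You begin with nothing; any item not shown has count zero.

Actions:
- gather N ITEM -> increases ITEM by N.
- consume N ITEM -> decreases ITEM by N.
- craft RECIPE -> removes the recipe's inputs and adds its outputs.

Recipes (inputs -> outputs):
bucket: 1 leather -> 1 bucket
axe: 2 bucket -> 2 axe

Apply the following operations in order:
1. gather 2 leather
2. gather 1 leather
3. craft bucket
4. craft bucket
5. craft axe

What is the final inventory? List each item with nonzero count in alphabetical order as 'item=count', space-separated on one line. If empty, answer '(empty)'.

Answer: axe=2 leather=1

Derivation:
After 1 (gather 2 leather): leather=2
After 2 (gather 1 leather): leather=3
After 3 (craft bucket): bucket=1 leather=2
After 4 (craft bucket): bucket=2 leather=1
After 5 (craft axe): axe=2 leather=1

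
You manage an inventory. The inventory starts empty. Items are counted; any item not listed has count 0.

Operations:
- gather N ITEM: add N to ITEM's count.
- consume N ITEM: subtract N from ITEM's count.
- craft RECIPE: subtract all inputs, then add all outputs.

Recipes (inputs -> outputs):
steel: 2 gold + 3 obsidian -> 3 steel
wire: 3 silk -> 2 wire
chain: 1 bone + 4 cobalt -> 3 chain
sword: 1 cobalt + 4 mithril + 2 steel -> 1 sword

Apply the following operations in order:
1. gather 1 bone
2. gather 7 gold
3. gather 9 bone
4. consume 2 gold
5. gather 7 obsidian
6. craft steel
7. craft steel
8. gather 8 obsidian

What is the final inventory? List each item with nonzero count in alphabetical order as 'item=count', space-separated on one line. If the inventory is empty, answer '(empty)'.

Answer: bone=10 gold=1 obsidian=9 steel=6

Derivation:
After 1 (gather 1 bone): bone=1
After 2 (gather 7 gold): bone=1 gold=7
After 3 (gather 9 bone): bone=10 gold=7
After 4 (consume 2 gold): bone=10 gold=5
After 5 (gather 7 obsidian): bone=10 gold=5 obsidian=7
After 6 (craft steel): bone=10 gold=3 obsidian=4 steel=3
After 7 (craft steel): bone=10 gold=1 obsidian=1 steel=6
After 8 (gather 8 obsidian): bone=10 gold=1 obsidian=9 steel=6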